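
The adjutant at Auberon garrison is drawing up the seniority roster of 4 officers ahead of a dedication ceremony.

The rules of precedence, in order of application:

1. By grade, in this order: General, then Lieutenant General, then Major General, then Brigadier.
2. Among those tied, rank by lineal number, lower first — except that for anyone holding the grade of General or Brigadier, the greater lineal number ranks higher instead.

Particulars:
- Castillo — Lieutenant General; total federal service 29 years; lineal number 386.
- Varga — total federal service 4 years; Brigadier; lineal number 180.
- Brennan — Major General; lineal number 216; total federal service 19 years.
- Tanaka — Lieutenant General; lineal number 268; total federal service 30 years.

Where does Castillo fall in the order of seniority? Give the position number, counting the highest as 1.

2

By grade: Tanaka and Castillo (Lieutenant General); then Brennan (Major General); then Varga (Brigadier).
Among Tanaka and Castillo, by lineal number (lower first): Tanaka (268) before Castillo (386).
Order: Tanaka, Castillo, Brennan, Varga. So position 2.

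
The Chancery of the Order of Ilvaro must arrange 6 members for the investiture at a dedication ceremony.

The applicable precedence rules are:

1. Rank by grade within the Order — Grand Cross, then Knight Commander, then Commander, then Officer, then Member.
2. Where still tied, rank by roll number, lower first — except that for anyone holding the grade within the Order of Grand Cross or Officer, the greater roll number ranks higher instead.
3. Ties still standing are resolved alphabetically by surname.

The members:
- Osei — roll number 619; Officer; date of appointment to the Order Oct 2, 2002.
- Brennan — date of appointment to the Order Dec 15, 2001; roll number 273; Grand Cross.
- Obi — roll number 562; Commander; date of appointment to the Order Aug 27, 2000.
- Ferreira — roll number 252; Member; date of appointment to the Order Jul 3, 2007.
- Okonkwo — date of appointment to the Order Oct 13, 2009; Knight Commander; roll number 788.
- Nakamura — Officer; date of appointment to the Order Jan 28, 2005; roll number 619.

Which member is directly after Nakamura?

Osei

By grade within the Order: Brennan (Grand Cross); then Okonkwo (Knight Commander); then Obi (Commander); then Nakamura and Osei (Officer); then Ferreira (Member).
Nakamura and Osei both have roll number 619, so the next rule applies.
Among Nakamura and Osei, alphabetically by surname: Nakamura before Osei.
Order: Brennan, Okonkwo, Obi, Nakamura, Osei, Ferreira.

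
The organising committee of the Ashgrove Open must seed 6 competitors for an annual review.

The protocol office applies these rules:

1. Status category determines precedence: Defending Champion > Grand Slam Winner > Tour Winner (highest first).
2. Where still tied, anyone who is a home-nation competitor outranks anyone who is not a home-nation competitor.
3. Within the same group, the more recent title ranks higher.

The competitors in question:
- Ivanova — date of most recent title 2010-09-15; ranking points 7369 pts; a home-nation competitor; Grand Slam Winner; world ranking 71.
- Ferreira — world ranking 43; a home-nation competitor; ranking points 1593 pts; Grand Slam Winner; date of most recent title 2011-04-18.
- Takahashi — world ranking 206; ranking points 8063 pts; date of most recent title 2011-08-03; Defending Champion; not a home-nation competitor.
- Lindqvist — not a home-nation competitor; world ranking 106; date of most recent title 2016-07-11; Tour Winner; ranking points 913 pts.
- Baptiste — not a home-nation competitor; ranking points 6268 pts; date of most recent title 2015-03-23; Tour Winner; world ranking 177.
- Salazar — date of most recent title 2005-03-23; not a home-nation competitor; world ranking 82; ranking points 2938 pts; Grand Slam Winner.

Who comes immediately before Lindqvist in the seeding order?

By status category: Takahashi (Defending Champion); then Ferreira, Ivanova and Salazar (Grand Slam Winner); then Lindqvist and Baptiste (Tour Winner).
Among Ferreira, Ivanova and Salazar, a home-nation competitor before not a home-nation competitor: Ferreira and Ivanova (a home-nation competitor) before Salazar (not a home-nation competitor).
Among Ferreira and Ivanova, by date of most recent title (later first): Ferreira (2011-04-18) before Ivanova (2010-09-15).
Lindqvist and Baptiste are each not a home-nation competitor, so the next rule applies.
Among Lindqvist and Baptiste, by date of most recent title (later first): Lindqvist (2016-07-11) before Baptiste (2015-03-23).
Order: Takahashi, Ferreira, Ivanova, Salazar, Lindqvist, Baptiste.

Salazar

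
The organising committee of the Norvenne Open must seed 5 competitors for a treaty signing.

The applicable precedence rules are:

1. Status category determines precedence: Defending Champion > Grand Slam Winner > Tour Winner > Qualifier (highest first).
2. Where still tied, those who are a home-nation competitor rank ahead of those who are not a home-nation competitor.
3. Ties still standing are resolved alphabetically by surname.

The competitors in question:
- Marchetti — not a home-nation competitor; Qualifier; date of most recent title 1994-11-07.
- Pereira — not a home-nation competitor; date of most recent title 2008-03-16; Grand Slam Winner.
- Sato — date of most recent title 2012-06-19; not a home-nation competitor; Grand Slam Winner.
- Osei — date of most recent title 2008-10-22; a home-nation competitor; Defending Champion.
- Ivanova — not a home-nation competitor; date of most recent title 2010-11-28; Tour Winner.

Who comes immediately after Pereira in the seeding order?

By status category: Osei (Defending Champion); then Pereira and Sato (Grand Slam Winner); then Ivanova (Tour Winner); then Marchetti (Qualifier).
Pereira and Sato are each not a home-nation competitor, so the next rule applies.
Among Pereira and Sato, alphabetically by surname: Pereira before Sato.
Order: Osei, Pereira, Sato, Ivanova, Marchetti.

Sato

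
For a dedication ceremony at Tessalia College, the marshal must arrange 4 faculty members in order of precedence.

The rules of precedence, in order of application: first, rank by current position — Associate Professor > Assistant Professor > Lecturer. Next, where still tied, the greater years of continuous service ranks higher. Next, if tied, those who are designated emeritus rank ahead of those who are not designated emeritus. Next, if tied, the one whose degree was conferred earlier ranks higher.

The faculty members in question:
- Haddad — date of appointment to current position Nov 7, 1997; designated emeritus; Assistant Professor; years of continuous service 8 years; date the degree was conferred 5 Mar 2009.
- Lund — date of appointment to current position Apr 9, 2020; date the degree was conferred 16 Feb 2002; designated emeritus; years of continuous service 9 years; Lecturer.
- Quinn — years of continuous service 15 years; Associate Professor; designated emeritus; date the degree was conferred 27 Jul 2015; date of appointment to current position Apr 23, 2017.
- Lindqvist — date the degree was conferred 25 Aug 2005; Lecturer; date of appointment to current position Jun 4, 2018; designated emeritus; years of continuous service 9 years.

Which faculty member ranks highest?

Quinn

By current position: Quinn (Associate Professor); then Haddad (Assistant Professor); then Lund and Lindqvist (Lecturer).
Lund and Lindqvist both have years of continuous service 9 years, so the next rule applies.
Lund and Lindqvist are each designated emeritus, so the next rule applies.
Among Lund and Lindqvist, by date the degree was conferred (earlier first): Lund (16 Feb 2002) before Lindqvist (25 Aug 2005).
Order: Quinn, Haddad, Lund, Lindqvist.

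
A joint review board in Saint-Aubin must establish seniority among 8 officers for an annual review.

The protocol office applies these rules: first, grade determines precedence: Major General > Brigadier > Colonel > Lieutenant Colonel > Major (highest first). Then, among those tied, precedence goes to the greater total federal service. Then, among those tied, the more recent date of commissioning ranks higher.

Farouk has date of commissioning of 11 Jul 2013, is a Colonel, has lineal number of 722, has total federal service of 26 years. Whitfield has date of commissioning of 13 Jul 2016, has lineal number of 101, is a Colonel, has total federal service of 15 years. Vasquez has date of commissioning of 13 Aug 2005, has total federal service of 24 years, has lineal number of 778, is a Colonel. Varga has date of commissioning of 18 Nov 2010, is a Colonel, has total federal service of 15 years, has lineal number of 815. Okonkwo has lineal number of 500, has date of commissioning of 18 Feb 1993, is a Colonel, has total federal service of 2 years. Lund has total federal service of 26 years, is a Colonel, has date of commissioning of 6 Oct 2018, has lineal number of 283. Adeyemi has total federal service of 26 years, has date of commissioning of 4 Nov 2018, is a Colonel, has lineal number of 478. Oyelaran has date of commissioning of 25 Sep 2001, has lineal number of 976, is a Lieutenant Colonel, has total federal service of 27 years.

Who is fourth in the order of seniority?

Vasquez

By grade: Adeyemi, Lund, Farouk, Vasquez, Whitfield, Varga and Okonkwo (Colonel); then Oyelaran (Lieutenant Colonel).
Among Adeyemi, Lund, Farouk, Vasquez, Whitfield, Varga and Okonkwo, by total federal service (higher first): Adeyemi, Lund and Farouk (26 years) before Vasquez (24 years) before Whitfield and Varga (15 years) before Okonkwo (2 years).
Among Adeyemi, Lund and Farouk, by date of commissioning (later first): Adeyemi (4 Nov 2018) before Lund (6 Oct 2018) before Farouk (11 Jul 2013).
Among Whitfield and Varga, by date of commissioning (later first): Whitfield (13 Jul 2016) before Varga (18 Nov 2010).
Order: Adeyemi, Lund, Farouk, Vasquez, Whitfield, Varga, Okonkwo, Oyelaran.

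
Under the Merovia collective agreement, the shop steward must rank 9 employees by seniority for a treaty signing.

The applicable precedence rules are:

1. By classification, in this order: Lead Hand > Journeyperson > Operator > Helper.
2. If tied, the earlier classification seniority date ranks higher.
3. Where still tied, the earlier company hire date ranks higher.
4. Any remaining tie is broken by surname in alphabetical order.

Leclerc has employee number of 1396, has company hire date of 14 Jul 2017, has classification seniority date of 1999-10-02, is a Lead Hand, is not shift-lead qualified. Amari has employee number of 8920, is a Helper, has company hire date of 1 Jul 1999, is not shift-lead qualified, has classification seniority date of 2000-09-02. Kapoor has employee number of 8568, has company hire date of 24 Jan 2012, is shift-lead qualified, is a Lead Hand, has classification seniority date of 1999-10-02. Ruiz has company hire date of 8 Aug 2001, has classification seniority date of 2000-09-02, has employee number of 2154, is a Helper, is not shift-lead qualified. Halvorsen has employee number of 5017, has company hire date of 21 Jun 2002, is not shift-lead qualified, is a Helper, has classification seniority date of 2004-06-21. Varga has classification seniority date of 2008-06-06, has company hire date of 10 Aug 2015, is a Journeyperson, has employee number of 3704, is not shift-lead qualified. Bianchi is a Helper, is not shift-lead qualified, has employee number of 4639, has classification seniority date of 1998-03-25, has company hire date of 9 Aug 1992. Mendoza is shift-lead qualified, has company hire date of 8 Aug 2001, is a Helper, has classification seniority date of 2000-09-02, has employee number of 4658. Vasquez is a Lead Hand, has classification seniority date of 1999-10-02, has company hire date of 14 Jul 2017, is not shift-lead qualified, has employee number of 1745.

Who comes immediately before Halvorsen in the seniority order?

Ruiz

By classification: Kapoor, Leclerc and Vasquez (Lead Hand); then Varga (Journeyperson); then Bianchi, Amari, Mendoza, Ruiz and Halvorsen (Helper).
Kapoor, Leclerc and Vasquez all have classification seniority date 1999-10-02, so the next rule applies.
Among Kapoor, Leclerc and Vasquez, by company hire date (earlier first): Kapoor (24 Jan 2012) before Leclerc and Vasquez (14 Jul 2017).
Among Leclerc and Vasquez, alphabetically by surname: Leclerc before Vasquez.
Among Bianchi, Amari, Mendoza, Ruiz and Halvorsen, by classification seniority date (earlier first): Bianchi (1998-03-25) before Amari, Mendoza and Ruiz (2000-09-02) before Halvorsen (2004-06-21).
Among Amari, Mendoza and Ruiz, by company hire date (earlier first): Amari (1 Jul 1999) before Mendoza and Ruiz (8 Aug 2001).
Among Mendoza and Ruiz, alphabetically by surname: Mendoza before Ruiz.
Order: Kapoor, Leclerc, Vasquez, Varga, Bianchi, Amari, Mendoza, Ruiz, Halvorsen.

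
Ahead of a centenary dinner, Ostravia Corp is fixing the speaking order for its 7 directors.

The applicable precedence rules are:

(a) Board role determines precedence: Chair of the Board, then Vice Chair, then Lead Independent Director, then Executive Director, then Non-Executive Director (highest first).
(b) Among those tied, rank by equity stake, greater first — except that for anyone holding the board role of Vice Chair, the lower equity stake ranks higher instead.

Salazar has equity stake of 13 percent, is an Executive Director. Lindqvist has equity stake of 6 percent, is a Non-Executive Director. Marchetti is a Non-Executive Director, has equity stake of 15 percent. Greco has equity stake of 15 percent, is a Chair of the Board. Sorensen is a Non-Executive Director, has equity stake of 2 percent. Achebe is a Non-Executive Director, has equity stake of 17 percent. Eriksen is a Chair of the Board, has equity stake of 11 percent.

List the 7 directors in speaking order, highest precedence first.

Greco, Eriksen, Salazar, Achebe, Marchetti, Lindqvist, Sorensen

By board role: Greco and Eriksen (Chair of the Board); then Salazar (Executive Director); then Achebe, Marchetti, Lindqvist and Sorensen (Non-Executive Director).
Among Greco and Eriksen, by equity stake (higher first): Greco (15 percent) before Eriksen (11 percent).
Among Achebe, Marchetti, Lindqvist and Sorensen, by equity stake (higher first): Achebe (17 percent) before Marchetti (15 percent) before Lindqvist (6 percent) before Sorensen (2 percent).
Full order: Greco, Eriksen, Salazar, Achebe, Marchetti, Lindqvist, Sorensen.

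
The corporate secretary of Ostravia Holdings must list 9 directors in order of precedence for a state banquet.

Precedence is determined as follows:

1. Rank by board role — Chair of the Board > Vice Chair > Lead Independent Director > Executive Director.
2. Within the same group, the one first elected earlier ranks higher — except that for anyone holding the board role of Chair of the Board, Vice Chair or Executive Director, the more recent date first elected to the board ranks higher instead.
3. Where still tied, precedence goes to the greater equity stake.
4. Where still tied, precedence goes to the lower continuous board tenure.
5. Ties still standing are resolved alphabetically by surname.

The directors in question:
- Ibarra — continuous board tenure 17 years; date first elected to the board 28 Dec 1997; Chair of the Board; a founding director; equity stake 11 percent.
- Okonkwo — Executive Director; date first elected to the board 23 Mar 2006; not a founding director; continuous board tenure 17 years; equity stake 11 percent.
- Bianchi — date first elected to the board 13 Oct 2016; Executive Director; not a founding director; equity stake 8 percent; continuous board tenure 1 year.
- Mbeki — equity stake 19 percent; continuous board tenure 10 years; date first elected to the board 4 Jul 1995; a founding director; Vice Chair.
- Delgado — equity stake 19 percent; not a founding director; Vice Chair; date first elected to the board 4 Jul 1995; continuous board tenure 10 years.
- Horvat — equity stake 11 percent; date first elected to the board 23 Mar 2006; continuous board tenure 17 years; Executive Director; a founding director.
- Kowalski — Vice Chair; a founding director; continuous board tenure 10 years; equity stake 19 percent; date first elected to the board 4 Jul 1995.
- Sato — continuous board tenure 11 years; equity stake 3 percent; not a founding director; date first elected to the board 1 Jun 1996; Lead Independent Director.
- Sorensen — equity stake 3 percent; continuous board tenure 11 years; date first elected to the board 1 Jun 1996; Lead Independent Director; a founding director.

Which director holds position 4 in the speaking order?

By board role: Ibarra (Chair of the Board); then Delgado, Kowalski and Mbeki (Vice Chair); then Sato and Sorensen (Lead Independent Director); then Bianchi, Horvat and Okonkwo (Executive Director).
Delgado, Kowalski and Mbeki all have date first elected to the board 4 Jul 1995, so the next rule applies.
Delgado, Kowalski and Mbeki all have equity stake 19 percent, so the next rule applies.
Delgado, Kowalski and Mbeki all have continuous board tenure 10 years, so the next rule applies.
Among Delgado, Kowalski and Mbeki, alphabetically by surname: Delgado before Kowalski before Mbeki.
Sato and Sorensen both have date first elected to the board 1 Jun 1996, so the next rule applies.
Sato and Sorensen both have equity stake 3 percent, so the next rule applies.
Sato and Sorensen both have continuous board tenure 11 years, so the next rule applies.
Among Sato and Sorensen, alphabetically by surname: Sato before Sorensen.
Among Bianchi, Horvat and Okonkwo, by date first elected to the board (later first) (reversed rule for this group): Bianchi (13 Oct 2016) before Horvat and Okonkwo (23 Mar 2006).
Horvat and Okonkwo both have equity stake 11 percent, so the next rule applies.
Horvat and Okonkwo both have continuous board tenure 17 years, so the next rule applies.
Among Horvat and Okonkwo, alphabetically by surname: Horvat before Okonkwo.
Order: Ibarra, Delgado, Kowalski, Mbeki, Sato, Sorensen, Bianchi, Horvat, Okonkwo.

Mbeki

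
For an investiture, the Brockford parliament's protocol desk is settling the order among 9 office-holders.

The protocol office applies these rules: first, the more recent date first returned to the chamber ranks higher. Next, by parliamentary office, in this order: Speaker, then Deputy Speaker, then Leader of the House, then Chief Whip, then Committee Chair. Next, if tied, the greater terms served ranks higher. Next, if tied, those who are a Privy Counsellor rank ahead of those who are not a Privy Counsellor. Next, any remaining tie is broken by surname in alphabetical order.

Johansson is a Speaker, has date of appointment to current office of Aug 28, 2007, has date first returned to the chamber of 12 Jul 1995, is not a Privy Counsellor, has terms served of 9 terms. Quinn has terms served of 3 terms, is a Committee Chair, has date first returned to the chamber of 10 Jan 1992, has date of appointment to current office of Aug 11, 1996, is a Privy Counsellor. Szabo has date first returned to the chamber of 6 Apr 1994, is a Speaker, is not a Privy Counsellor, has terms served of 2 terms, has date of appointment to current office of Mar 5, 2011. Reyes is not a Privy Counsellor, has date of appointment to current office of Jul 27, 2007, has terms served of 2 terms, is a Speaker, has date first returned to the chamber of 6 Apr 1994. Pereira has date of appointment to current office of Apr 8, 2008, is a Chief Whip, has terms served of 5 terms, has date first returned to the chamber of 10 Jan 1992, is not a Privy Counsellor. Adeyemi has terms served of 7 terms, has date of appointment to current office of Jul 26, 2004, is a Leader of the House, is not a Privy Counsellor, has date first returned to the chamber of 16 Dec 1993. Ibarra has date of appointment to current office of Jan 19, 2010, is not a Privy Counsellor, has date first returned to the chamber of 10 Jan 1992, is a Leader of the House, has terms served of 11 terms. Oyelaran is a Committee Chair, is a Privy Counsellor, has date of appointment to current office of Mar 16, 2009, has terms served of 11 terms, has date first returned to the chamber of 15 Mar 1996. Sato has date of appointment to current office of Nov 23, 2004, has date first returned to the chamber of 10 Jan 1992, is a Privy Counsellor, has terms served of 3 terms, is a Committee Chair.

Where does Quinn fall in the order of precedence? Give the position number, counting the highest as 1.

8

By date first returned to the chamber (later first): Oyelaran (15 Mar 1996); then Johansson (12 Jul 1995); then Reyes and Szabo (both 6 Apr 1994); then Adeyemi (16 Dec 1993); then Ibarra, Pereira, Quinn and Sato (each 10 Jan 1992).
Reyes and Szabo are each Speaker, so the next rule applies.
Reyes and Szabo both have terms served 2 terms, so the next rule applies.
Reyes and Szabo are each not a Privy Counsellor, so the next rule applies.
Among Reyes and Szabo, alphabetically by surname: Reyes before Szabo.
Among Ibarra, Pereira, Quinn and Sato, by parliamentary office: Ibarra (Leader of the House) before Pereira (Chief Whip) before Quinn and Sato (Committee Chair).
Quinn and Sato both have terms served 3 terms, so the next rule applies.
Quinn and Sato are each a Privy Counsellor, so the next rule applies.
Among Quinn and Sato, alphabetically by surname: Quinn before Sato.
Order: Oyelaran, Johansson, Reyes, Szabo, Adeyemi, Ibarra, Pereira, Quinn, Sato. So position 8.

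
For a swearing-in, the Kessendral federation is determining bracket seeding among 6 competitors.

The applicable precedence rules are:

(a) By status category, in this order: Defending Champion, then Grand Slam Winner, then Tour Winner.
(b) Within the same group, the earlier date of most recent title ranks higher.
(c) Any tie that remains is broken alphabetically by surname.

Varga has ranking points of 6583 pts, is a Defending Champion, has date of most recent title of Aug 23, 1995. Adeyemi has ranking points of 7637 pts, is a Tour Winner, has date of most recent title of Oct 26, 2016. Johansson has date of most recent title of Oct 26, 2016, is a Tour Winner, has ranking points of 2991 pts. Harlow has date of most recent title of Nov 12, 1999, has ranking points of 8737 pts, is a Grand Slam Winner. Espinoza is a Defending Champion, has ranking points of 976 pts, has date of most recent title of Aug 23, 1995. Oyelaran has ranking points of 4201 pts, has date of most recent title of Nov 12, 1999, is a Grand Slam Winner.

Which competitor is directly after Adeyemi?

Johansson

By status category: Espinoza and Varga (Defending Champion); then Harlow and Oyelaran (Grand Slam Winner); then Adeyemi and Johansson (Tour Winner).
Espinoza and Varga both have date of most recent title Aug 23, 1995, so the next rule applies.
Among Espinoza and Varga, alphabetically by surname: Espinoza before Varga.
Harlow and Oyelaran both have date of most recent title Nov 12, 1999, so the next rule applies.
Among Harlow and Oyelaran, alphabetically by surname: Harlow before Oyelaran.
Adeyemi and Johansson both have date of most recent title Oct 26, 2016, so the next rule applies.
Among Adeyemi and Johansson, alphabetically by surname: Adeyemi before Johansson.
Order: Espinoza, Varga, Harlow, Oyelaran, Adeyemi, Johansson.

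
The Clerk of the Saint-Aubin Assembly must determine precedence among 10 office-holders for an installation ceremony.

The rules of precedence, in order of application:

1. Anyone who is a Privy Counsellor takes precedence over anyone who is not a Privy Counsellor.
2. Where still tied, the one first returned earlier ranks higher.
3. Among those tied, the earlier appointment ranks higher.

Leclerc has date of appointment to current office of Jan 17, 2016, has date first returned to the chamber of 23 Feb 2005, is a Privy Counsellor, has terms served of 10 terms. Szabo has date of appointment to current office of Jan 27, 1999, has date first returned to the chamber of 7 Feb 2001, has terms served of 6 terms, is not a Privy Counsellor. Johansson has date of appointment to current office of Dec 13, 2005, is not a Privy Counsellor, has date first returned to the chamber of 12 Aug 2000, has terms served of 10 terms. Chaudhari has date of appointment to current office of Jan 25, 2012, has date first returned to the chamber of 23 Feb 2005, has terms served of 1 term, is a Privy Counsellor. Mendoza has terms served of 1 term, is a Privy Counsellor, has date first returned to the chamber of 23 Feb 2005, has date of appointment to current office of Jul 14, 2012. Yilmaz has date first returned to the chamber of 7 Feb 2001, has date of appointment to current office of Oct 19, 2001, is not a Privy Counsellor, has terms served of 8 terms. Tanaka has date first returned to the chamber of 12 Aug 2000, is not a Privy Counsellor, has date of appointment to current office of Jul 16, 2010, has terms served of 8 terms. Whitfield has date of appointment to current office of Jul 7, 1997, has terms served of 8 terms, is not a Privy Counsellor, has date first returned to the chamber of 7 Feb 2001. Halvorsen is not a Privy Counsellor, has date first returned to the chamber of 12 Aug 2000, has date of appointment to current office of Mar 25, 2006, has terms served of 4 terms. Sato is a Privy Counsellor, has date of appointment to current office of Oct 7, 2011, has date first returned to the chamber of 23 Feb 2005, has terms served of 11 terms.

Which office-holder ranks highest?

Sato

By the first rule: Sato, Chaudhari, Mendoza and Leclerc (each a Privy Counsellor); then Johansson, Halvorsen, Tanaka, Whitfield, Szabo and Yilmaz (each not a Privy Counsellor).
Sato, Chaudhari, Mendoza and Leclerc all have date first returned to the chamber 23 Feb 2005, so the next rule applies.
Among Sato, Chaudhari, Mendoza and Leclerc, by date of appointment to current office (earlier first): Sato (Oct 7, 2011) before Chaudhari (Jan 25, 2012) before Mendoza (Jul 14, 2012) before Leclerc (Jan 17, 2016).
Among Johansson, Halvorsen, Tanaka, Whitfield, Szabo and Yilmaz, by date first returned to the chamber (earlier first): Johansson, Halvorsen and Tanaka (12 Aug 2000) before Whitfield, Szabo and Yilmaz (7 Feb 2001).
Among Johansson, Halvorsen and Tanaka, by date of appointment to current office (earlier first): Johansson (Dec 13, 2005) before Halvorsen (Mar 25, 2006) before Tanaka (Jul 16, 2010).
Among Whitfield, Szabo and Yilmaz, by date of appointment to current office (earlier first): Whitfield (Jul 7, 1997) before Szabo (Jan 27, 1999) before Yilmaz (Oct 19, 2001).
Order: Sato, Chaudhari, Mendoza, Leclerc, Johansson, Halvorsen, Tanaka, Whitfield, Szabo, Yilmaz.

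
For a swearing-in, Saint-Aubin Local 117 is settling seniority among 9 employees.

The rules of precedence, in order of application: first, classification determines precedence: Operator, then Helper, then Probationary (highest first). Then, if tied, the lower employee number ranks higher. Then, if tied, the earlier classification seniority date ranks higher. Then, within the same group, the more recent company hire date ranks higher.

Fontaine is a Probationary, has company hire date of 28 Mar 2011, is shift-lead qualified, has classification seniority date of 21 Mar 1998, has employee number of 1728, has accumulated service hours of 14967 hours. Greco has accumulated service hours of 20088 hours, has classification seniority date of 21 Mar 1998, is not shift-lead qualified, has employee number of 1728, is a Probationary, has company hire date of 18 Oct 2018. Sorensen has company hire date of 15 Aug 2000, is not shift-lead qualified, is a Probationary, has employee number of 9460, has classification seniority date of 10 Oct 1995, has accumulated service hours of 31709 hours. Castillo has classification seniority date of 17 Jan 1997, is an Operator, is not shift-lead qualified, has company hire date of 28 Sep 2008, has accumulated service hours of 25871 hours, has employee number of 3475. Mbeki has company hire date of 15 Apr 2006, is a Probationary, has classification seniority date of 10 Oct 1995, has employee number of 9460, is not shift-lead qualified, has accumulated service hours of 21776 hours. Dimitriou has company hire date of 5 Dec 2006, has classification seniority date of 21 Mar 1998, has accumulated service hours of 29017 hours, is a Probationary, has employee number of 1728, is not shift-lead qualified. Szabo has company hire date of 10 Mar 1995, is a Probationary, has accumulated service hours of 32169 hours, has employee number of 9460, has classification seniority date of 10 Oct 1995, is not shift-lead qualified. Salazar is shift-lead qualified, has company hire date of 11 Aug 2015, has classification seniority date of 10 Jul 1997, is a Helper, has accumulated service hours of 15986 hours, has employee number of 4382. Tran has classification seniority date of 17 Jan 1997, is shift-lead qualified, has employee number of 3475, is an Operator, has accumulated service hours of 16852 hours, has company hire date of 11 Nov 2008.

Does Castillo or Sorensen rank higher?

By classification: Tran and Castillo (Operator); then Salazar (Helper); then Greco, Fontaine, Dimitriou, Mbeki, Sorensen and Szabo (Probationary).
Tran and Castillo both have employee number 3475, so the next rule applies.
Tran and Castillo both have classification seniority date 17 Jan 1997, so the next rule applies.
Among Tran and Castillo, by company hire date (later first): Tran (11 Nov 2008) before Castillo (28 Sep 2008).
Among Greco, Fontaine, Dimitriou, Mbeki, Sorensen and Szabo, by employee number (lower first): Greco, Fontaine and Dimitriou (1728) before Mbeki, Sorensen and Szabo (9460).
Greco, Fontaine and Dimitriou all have classification seniority date 21 Mar 1998, so the next rule applies.
Among Greco, Fontaine and Dimitriou, by company hire date (later first): Greco (18 Oct 2018) before Fontaine (28 Mar 2011) before Dimitriou (5 Dec 2006).
Mbeki, Sorensen and Szabo all have classification seniority date 10 Oct 1995, so the next rule applies.
Among Mbeki, Sorensen and Szabo, by company hire date (later first): Mbeki (15 Apr 2006) before Sorensen (15 Aug 2000) before Szabo (10 Mar 1995).
So Castillo takes precedence.

Castillo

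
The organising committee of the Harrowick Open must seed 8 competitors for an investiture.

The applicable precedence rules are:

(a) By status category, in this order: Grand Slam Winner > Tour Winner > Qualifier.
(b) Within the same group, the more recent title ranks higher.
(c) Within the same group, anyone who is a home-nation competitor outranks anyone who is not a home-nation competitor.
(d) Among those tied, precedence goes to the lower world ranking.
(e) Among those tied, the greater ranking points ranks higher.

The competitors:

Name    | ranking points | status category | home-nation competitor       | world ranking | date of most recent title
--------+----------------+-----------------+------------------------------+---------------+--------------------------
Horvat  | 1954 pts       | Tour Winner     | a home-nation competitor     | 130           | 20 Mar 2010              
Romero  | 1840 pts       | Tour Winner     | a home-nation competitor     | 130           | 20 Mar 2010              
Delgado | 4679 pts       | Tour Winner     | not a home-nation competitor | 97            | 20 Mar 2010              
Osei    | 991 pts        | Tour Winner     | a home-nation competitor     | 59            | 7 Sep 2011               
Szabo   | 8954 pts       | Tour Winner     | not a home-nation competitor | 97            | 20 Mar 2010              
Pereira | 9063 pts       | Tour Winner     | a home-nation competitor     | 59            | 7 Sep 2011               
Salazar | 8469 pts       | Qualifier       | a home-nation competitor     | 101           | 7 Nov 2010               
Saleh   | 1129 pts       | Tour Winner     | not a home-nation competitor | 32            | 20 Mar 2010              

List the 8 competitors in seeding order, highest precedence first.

Pereira, Osei, Horvat, Romero, Saleh, Szabo, Delgado, Salazar

By status category: Pereira, Osei, Horvat, Romero, Saleh, Szabo and Delgado (Tour Winner); then Salazar (Qualifier).
Among Pereira, Osei, Horvat, Romero, Saleh, Szabo and Delgado, by date of most recent title (later first): Pereira and Osei (7 Sep 2011) before Horvat, Romero, Saleh, Szabo and Delgado (20 Mar 2010).
Pereira and Osei are each a home-nation competitor, so the next rule applies.
Pereira and Osei both have world ranking 59, so the next rule applies.
Among Pereira and Osei, by ranking points (higher first): Pereira (9063 pts) before Osei (991 pts).
Among Horvat, Romero, Saleh, Szabo and Delgado, a home-nation competitor before not a home-nation competitor: Horvat and Romero (a home-nation competitor) before Saleh, Szabo and Delgado (not a home-nation competitor).
Horvat and Romero both have world ranking 130, so the next rule applies.
Among Horvat and Romero, by ranking points (higher first): Horvat (1954 pts) before Romero (1840 pts).
Among Saleh, Szabo and Delgado, by world ranking (lower first): Saleh (32) before Szabo and Delgado (97).
Among Szabo and Delgado, by ranking points (higher first): Szabo (8954 pts) before Delgado (4679 pts).
Full order: Pereira, Osei, Horvat, Romero, Saleh, Szabo, Delgado, Salazar.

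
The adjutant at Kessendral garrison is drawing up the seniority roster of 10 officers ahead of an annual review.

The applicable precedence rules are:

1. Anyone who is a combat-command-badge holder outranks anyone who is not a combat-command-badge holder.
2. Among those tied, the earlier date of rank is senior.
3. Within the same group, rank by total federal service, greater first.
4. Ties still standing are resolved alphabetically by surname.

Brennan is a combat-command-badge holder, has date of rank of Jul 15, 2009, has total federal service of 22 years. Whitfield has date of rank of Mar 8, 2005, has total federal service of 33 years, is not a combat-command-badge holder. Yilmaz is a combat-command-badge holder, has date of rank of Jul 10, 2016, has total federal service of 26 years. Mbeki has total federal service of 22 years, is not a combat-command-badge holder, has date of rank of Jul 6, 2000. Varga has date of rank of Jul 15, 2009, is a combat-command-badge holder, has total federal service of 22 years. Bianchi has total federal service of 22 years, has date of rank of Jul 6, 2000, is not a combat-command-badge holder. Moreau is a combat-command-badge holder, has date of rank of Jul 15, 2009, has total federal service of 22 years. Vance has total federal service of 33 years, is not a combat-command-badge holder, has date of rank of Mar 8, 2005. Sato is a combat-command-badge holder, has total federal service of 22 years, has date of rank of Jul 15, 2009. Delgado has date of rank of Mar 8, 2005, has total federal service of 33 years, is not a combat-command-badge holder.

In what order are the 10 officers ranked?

Brennan, Moreau, Sato, Varga, Yilmaz, Bianchi, Mbeki, Delgado, Vance, Whitfield

By the first rule: Brennan, Moreau, Sato, Varga and Yilmaz (each a combat-command-badge holder); then Bianchi, Mbeki, Delgado, Vance and Whitfield (each not a combat-command-badge holder).
Among Brennan, Moreau, Sato, Varga and Yilmaz, by date of rank (earlier first): Brennan, Moreau, Sato and Varga (Jul 15, 2009) before Yilmaz (Jul 10, 2016).
Brennan, Moreau, Sato and Varga all have total federal service 22 years, so the next rule applies.
Among Brennan, Moreau, Sato and Varga, alphabetically by surname: Brennan before Moreau before Sato before Varga.
Among Bianchi, Mbeki, Delgado, Vance and Whitfield, by date of rank (earlier first): Bianchi and Mbeki (Jul 6, 2000) before Delgado, Vance and Whitfield (Mar 8, 2005).
Bianchi and Mbeki both have total federal service 22 years, so the next rule applies.
Among Bianchi and Mbeki, alphabetically by surname: Bianchi before Mbeki.
Delgado, Vance and Whitfield all have total federal service 33 years, so the next rule applies.
Among Delgado, Vance and Whitfield, alphabetically by surname: Delgado before Vance before Whitfield.
Full order: Brennan, Moreau, Sato, Varga, Yilmaz, Bianchi, Mbeki, Delgado, Vance, Whitfield.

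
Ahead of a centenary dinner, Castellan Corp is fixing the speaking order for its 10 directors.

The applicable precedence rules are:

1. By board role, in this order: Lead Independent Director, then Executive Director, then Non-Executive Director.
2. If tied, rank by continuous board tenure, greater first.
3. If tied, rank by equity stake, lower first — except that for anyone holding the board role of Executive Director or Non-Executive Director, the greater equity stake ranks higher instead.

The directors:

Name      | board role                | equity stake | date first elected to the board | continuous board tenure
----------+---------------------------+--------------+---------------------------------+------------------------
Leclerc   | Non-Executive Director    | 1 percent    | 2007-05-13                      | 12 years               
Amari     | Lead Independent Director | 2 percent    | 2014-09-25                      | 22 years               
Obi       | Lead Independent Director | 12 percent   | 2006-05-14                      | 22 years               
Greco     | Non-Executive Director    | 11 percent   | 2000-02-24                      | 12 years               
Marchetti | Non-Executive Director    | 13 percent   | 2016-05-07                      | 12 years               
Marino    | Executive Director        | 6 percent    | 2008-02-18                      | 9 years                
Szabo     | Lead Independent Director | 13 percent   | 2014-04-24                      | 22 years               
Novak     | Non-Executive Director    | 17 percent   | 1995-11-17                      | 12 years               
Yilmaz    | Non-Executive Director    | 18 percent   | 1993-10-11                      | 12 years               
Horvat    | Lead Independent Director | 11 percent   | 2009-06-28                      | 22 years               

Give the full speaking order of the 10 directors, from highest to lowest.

By board role: Amari, Horvat, Obi and Szabo (Lead Independent Director); then Marino (Executive Director); then Yilmaz, Novak, Marchetti, Greco and Leclerc (Non-Executive Director).
Amari, Horvat, Obi and Szabo all have continuous board tenure 22 years, so the next rule applies.
Among Amari, Horvat, Obi and Szabo, by equity stake (lower first): Amari (2 percent) before Horvat (11 percent) before Obi (12 percent) before Szabo (13 percent).
Yilmaz, Novak, Marchetti, Greco and Leclerc all have continuous board tenure 12 years, so the next rule applies.
Among Yilmaz, Novak, Marchetti, Greco and Leclerc, by equity stake (higher first) (reversed rule for this group): Yilmaz (18 percent) before Novak (17 percent) before Marchetti (13 percent) before Greco (11 percent) before Leclerc (1 percent).
Full order: Amari, Horvat, Obi, Szabo, Marino, Yilmaz, Novak, Marchetti, Greco, Leclerc.

Amari, Horvat, Obi, Szabo, Marino, Yilmaz, Novak, Marchetti, Greco, Leclerc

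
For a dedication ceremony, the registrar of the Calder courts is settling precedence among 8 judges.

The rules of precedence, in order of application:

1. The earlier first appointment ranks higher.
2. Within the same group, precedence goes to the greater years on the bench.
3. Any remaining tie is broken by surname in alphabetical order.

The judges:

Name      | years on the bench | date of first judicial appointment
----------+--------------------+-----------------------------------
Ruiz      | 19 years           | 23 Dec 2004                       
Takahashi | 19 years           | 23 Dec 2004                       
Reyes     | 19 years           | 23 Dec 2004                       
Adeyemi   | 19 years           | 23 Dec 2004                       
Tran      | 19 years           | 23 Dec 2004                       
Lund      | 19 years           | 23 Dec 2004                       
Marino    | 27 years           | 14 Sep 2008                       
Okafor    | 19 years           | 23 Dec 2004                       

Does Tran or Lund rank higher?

Lund

By date of first judicial appointment (earlier first): Adeyemi, Lund, Okafor, Reyes, Ruiz, Takahashi and Tran (each 23 Dec 2004); then Marino (14 Sep 2008).
Adeyemi, Lund, Okafor, Reyes, Ruiz, Takahashi and Tran all have years on the bench 19 years, so the next rule applies.
Among Adeyemi, Lund, Okafor, Reyes, Ruiz, Takahashi and Tran, alphabetically by surname: Adeyemi before Lund before Okafor before Reyes before Ruiz before Takahashi before Tran.
So Lund takes precedence.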